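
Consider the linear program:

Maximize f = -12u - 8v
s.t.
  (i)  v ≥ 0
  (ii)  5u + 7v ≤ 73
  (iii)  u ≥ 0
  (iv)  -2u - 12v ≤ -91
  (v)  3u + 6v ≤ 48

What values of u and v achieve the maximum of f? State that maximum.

u = 0, v = 91/12, maximum f = -182/3

Corner points and f = -12u - 8v:
  (0, 91/12) → f = -182/3
  (0, 8) → f = -64
  (5/4, 59/8) → f = -74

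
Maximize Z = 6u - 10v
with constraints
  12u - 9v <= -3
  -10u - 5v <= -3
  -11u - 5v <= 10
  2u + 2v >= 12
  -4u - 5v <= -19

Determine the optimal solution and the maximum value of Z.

Feasible corners and Z = 6u - 10v:
  (17/7, 25/7) → Z = -148/7
  (-13, 133/5) → Z = -344
  (-27/5, 57/5) → Z = -732/5
The feasible region is unbounded (it extends along (3, 4), (-5, 11)), but Z strictly decreases along every unbounded feasible direction, so there is no improving ray and the maximum is attained at a vertex.

The optimum lies where 12u - 9v = -3 and 2u + 2v = 12.
Solving simultaneously gives u = 17/7, v = 25/7.

u = 17/7, v = 25/7, maximum Z = -148/7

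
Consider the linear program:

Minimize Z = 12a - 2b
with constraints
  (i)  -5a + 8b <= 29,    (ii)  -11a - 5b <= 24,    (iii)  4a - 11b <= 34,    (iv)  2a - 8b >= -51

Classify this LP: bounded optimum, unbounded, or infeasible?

Extreme points and Z = 12a - 2b:
  (-337/113, 199/113) → Z = -4442/113
  (22/3, 197/24) → Z = 859/12
  (-2/3, -10/3) → Z = -4/3
  (833/10, 136/5) → Z = 4726/5
The feasible region has finitely many vertices and no improving ray; the minimum is -4442/113 at (-337/113, 199/113).

bounded optimum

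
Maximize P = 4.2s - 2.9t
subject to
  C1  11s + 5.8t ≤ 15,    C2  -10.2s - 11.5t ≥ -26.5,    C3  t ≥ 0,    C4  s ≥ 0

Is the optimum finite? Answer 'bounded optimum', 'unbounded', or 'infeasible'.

bounded optimum

Vertices and P = 4.2s - 2.9t:
  (940/3367, 6925/3367) → P = -32269/6734
  (15/11, 0) → P = 63/11
  (0, 53/23) → P = -1537/230
  (0, 0) → P = 0
The feasible region has finitely many vertices and no improving ray; the maximum is 63/11 at (15/11, 0).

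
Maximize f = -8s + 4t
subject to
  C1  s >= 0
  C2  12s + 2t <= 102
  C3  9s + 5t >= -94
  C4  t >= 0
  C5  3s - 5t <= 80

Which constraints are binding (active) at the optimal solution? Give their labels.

C1 and C2

Extreme points and f = -8s + 4t:
  (0, 51) → f = 204
  (0, 0) → f = 0
  (17/2, 0) → f = -68

The maximum is at (0, 51). Substituting into each constraint, equality holds for C1 and C2; the remaining constraints have slack.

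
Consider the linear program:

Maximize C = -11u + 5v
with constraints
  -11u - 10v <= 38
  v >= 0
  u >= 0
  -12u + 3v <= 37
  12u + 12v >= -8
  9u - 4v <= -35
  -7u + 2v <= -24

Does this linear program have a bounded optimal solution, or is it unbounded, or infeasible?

unbounded

From the feasible point (83/5, 461/10), moving in the direction (2, 7) keeps every constraint satisfied while C increases without bound.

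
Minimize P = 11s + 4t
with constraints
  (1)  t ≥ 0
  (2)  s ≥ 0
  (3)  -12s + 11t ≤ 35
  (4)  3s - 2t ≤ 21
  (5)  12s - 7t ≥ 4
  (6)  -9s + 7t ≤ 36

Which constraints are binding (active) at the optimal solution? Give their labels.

(1) and (5)

Feasible corners and P = 11s + 4t:
  (7, 0) → P = 77
  (1/3, 0) → P = 11/3
  (301/9, 119/3) → P = 4739/9
  (289/48, 39/4) → P = 5051/48

The minimum is at (1/3, 0). Substituting into each constraint, equality holds for (1) and (5); the remaining constraints have slack.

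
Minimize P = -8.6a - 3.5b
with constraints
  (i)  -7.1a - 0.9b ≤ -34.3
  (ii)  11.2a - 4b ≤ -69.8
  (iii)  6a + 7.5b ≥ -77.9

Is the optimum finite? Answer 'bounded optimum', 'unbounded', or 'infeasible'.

unbounded

From the feasible point (3719/1924, 43987/1924), moving in the direction (4, 11.2) keeps every constraint satisfied while P decreases without bound.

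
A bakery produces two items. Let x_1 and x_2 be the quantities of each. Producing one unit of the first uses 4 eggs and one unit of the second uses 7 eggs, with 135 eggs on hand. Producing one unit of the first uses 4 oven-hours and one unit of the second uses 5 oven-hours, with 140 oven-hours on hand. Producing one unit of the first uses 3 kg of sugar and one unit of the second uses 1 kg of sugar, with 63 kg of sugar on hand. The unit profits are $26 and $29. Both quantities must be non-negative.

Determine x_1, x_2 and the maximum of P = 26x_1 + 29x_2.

x_1 = 18, x_2 = 9, maximum P = 729

Corner points and P = 26x_1 + 29x_2:
  (0, 0) → P = 0
  (0, 135/7) → P = 3915/7
  (21, 0) → P = 546
  (18, 9) → P = 729

At the optimal vertex, 4x_1 + 7x_2 = 135 and 3x_1 + x_2 = 63.
Solving simultaneously gives x_1 = 18, x_2 = 9.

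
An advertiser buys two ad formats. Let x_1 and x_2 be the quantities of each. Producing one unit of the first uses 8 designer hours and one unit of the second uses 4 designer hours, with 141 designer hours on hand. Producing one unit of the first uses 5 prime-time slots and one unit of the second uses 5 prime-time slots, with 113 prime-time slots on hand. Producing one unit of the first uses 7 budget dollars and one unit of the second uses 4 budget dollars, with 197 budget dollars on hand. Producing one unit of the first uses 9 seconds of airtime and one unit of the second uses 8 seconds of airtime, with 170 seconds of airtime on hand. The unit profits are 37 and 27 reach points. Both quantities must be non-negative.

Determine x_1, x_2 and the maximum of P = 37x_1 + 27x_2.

x_1 = 16, x_2 = 13/4, maximum P = 2719/4

The optimum lies where 8x_1 + 4x_2 = 141 and 9x_1 + 8x_2 = 170.
Solving simultaneously gives x_1 = 16, x_2 = 13/4.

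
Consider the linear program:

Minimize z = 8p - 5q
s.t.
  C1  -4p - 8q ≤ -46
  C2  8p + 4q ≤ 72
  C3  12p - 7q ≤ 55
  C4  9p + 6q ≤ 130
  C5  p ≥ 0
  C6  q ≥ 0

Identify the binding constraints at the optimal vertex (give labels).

C2 and C5

Extreme points and z = 8p - 5q:
  (381/62, 83/31) → z = 1109/31
  (0, 23/4) → z = -115/4
  (181/26, 53/13) → z = 459/13
  (0, 18) → z = -90

The minimum is at (0, 18). Substituting into each constraint, equality holds for C2 and C5; the remaining constraints have slack.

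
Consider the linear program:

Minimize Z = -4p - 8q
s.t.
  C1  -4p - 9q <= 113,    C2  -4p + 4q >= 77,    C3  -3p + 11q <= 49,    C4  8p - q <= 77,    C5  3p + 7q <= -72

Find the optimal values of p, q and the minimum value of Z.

Vertices and Z = -4p - 8q:
  (-1145/52, -36/13) → Z = 1433/13
  (-1684/71, -143/71) → Z = 7880/71
  (-827/40, -57/40) → Z = 941/10
  (-1135/54, -23/18) → Z = 2546/27

p = -827/40, q = -57/40, minimum Z = 941/10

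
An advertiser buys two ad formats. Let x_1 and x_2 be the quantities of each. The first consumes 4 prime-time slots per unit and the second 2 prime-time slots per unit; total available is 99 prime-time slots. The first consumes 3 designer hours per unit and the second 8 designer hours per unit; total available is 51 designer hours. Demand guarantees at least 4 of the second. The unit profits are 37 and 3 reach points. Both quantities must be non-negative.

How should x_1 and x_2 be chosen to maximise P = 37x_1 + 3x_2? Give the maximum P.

Extreme points and P = 37x_1 + 3x_2:
  (0, 51/8) → P = 153/8
  (0, 4) → P = 12
  (19/3, 4) → P = 739/3

The binding constraints are 3x_1 + 8x_2 = 51 and x_2 = 4.
Solving simultaneously gives x_1 = 19/3, x_2 = 4.

x_1 = 19/3, x_2 = 4, maximum P = 739/3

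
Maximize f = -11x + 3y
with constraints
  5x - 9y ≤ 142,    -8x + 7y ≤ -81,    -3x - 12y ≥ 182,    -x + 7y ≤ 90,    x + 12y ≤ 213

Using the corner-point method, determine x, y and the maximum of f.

x = -265/37, y = -731/37, maximum f = 722/37

Extreme points and f = -11x + 3y:
  (-265/37, -731/37) → f = 722/37
  (22/29, -1336/87) → f = -1578/29
  (-302/117, -1699/117) → f = -1775/117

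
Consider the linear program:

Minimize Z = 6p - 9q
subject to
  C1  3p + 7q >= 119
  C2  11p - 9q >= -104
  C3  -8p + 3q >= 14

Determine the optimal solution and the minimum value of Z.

p = 62/13, q = 226/13, minimum Z = -1662/13

Corner points and Z = 6p - 9q:
  (343/104, 1621/104) → Z = -12531/104
  (259/65, 994/65) → Z = -7392/65
  (62/13, 226/13) → Z = -1662/13

The optimum lies where 11p - 9q = -104 and -8p + 3q = 14.
Solving simultaneously gives p = 62/13, q = 226/13.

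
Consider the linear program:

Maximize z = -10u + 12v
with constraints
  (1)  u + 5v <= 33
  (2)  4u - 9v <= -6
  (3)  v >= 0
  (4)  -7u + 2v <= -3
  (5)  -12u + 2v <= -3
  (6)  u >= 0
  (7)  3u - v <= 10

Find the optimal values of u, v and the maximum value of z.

u = 81/37, v = 228/37, maximum z = 1926/37

Extreme points and z = -10u + 12v:
  (81/37, 228/37) → z = 1926/37
  (83/16, 89/16) → z = 119/8
  (39/55, 54/55) → z = 258/55
  (96/23, 58/23) → z = -264/23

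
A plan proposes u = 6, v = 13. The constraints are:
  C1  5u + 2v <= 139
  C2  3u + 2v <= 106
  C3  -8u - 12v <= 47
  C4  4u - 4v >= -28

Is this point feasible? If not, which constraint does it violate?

feasible

C1: 56 ≤ 139 ✓
C2: 44 ≤ 106 ✓
C3: -204 ≤ 47 ✓
C4: -28 ≥ -28 ✓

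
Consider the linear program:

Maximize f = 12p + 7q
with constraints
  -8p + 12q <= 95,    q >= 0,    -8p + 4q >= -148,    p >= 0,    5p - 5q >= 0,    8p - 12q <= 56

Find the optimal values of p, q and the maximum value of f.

Vertices and f = 12p + 7q:
  (539/16, 243/8) → f = 4935/8
  (95/4, 95/4) → f = 1805/4
  (0, 0) → f = 0
  (7, 0) → f = 84
  (97/4, 23/2) → f = 743/2

At the optimal vertex, -8p + 12q = 95 and -8p + 4q = -148.
Solving simultaneously gives p = 539/16, q = 243/8.

p = 539/16, q = 243/8, maximum f = 4935/8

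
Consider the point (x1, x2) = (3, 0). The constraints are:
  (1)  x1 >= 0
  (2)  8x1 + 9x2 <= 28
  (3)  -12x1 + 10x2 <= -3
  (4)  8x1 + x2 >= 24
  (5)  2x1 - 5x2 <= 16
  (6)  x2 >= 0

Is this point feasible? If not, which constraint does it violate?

(1): 3 ≥ 0 ✓
(2): 24 ≤ 28 ✓
(3): -36 ≤ -3 ✓
(4): 24 ≥ 24 ✓
(5): 6 ≤ 16 ✓
(6): 0 ≥ 0 ✓

feasible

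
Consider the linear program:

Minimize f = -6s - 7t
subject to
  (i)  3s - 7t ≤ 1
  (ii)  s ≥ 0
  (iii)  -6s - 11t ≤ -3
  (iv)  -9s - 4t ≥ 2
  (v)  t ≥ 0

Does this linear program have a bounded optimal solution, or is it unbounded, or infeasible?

infeasible

The boundaries 3s - 7t = 1 and -6s - 11t = -3 meet at (32/75, 1/25), but that point violates -9s - 4t ≥ 2. Every candidate vertex is excluded by some other constraint, so the feasible region is empty.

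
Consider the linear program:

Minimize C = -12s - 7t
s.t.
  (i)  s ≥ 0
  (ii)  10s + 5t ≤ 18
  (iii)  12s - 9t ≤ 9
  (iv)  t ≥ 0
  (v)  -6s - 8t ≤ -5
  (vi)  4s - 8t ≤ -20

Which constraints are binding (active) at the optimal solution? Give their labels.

Extreme points and C = -12s - 7t:
  (0, 18/5) → C = -126/5
  (0, 5/2) → C = -35/2
  (11/25, 68/25) → C = -608/25

The minimum is at (0, 18/5). Substituting into each constraint, equality holds for (i) and (ii); the remaining constraints have slack.

(i) and (ii)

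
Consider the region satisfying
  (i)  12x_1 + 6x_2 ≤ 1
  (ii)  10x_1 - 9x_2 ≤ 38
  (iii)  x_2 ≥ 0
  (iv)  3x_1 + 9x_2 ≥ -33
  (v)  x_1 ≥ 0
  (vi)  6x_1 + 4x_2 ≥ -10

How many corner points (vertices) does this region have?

3

Of the 15 pairwise boundary intersections, those satisfying every inequality are:
  (1/12, 0)
  (0, 1/6)
  (0, 0)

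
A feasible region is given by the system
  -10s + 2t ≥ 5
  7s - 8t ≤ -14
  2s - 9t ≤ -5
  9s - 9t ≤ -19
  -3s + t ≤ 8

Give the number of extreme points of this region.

4

Intersecting each pair of boundary lines and keeping only the points that satisfy every inequality leaves:
  (-7/72, 145/72)
  (11/4, 65/4)
  (-2, 1/9)
  (-67/25, -1/25)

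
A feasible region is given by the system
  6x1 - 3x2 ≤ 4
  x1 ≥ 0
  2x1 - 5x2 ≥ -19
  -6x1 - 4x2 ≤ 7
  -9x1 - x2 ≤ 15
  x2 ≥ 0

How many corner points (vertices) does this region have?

The feasible vertices (each the meet of two boundaries and inside every other half-plane) are:
  (77/24, 61/12)
  (2/3, 0)
  (0, 19/5)
  (0, 0)

4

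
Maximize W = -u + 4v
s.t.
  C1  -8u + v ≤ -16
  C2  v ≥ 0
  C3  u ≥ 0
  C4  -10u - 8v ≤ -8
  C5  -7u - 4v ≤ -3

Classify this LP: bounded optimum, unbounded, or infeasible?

From the feasible point (2, 0), moving in the direction (1, 8) keeps every constraint satisfied while W increases without bound.

unbounded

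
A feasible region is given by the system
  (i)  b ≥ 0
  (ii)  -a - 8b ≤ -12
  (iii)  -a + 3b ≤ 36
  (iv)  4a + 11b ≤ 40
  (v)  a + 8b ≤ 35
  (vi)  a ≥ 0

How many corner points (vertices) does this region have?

The feasible vertices (each the meet of two boundaries and inside every other half-plane) are:
  (188/21, 8/21)
  (0, 3/2)
  (0, 40/11)

3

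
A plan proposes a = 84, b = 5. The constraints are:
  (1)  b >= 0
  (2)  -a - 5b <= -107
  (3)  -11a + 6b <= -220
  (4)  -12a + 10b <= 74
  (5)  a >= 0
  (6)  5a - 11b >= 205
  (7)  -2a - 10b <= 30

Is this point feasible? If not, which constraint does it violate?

feasible

(1): 5 ≥ 0 ✓
(2): -109 ≤ -107 ✓
(3): -894 ≤ -220 ✓
(4): -958 ≤ 74 ✓
(5): 84 ≥ 0 ✓
(6): 365 ≥ 205 ✓
(7): -218 ≤ 30 ✓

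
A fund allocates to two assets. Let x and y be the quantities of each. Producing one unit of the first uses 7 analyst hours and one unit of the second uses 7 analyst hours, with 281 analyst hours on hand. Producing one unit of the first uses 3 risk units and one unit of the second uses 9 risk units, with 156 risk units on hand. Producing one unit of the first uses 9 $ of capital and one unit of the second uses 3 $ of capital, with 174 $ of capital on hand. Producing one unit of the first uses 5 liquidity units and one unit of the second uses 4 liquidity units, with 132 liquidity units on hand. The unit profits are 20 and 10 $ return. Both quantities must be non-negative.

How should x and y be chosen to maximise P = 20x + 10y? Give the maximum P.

Vertices and P = 20x + 10y:
  (0, 0) → P = 0
  (0, 52/3) → P = 520/3
  (58/3, 0) → P = 1160/3
  (61/4, 49/4) → P = 855/2

At the optimal vertex, 3x + 9y = 156 and 9x + 3y = 174.
Solving simultaneously gives x = 61/4, y = 49/4.

x = 61/4, y = 49/4, maximum P = 855/2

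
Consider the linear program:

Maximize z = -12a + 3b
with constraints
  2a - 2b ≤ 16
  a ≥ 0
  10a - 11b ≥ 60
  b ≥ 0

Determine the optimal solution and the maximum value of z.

Extreme points and z = -12a + 3b:
  (28, 20) → z = -276
  (8, 0) → z = -96
  (6, 0) → z = -72

The optimum lies where 10a - 11b = 60 and b = 0.
Solving simultaneously gives a = 6, b = 0.

a = 6, b = 0, maximum z = -72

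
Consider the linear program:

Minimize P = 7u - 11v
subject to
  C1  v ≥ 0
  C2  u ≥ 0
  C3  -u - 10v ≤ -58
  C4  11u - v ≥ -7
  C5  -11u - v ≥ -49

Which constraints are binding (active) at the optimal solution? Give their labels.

C4 and C5

Extreme points and P = 7u - 11v:
  (0, 29/5) → P = -319/5
  (0, 7) → P = -77
  (432/109, 589/109) → P = -3455/109
  (21/11, 28) → P = -3241/11

The minimum is at (21/11, 28). Substituting into each constraint, equality holds for C4 and C5; the remaining constraints have slack.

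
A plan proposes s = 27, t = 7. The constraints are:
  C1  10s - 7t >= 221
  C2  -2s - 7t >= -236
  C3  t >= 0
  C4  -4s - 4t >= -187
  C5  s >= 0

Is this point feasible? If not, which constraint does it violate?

C1: 221 ≥ 221 ✓
C2: -103 ≥ -236 ✓
C3: 7 ≥ 0 ✓
C4: -136 ≥ -187 ✓
C5: 27 ≥ 0 ✓

feasible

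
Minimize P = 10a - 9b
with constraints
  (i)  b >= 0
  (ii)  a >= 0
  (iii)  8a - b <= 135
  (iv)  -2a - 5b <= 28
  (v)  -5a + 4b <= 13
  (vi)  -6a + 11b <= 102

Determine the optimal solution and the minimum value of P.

Vertices and P = 10a - 9b:
  (0, 0) → P = 0
  (135/8, 0) → P = 675/4
  (0, 13/4) → P = -117/4
  (1587/82, 813/41) → P = 618/41
  (265/31, 432/31) → P = -1238/31

The optimum lies where -5a + 4b = 13 and -6a + 11b = 102.
Solving simultaneously gives a = 265/31, b = 432/31.

a = 265/31, b = 432/31, minimum P = -1238/31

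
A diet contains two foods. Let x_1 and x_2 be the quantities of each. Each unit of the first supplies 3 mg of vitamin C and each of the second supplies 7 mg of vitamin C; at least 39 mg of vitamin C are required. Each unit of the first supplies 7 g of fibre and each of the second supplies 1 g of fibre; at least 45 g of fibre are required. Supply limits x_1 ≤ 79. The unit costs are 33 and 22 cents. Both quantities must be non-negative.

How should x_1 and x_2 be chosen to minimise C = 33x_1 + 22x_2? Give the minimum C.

x_1 = 6, x_2 = 3, minimum C = 264

Vertices and C = 33x_1 + 22x_2:
  (0, 45) → C = 990
  (13, 0) → C = 429
  (79, 0) → C = 2607
  (6, 3) → C = 264
The feasible region is unbounded (it extends along (0, 1)), but C strictly increases along every unbounded feasible direction, so there is no improving ray and the minimum is attained at a vertex.

The binding constraints are 3x_1 + 7x_2 = 39 and 7x_1 + x_2 = 45.
Solving simultaneously gives x_1 = 6, x_2 = 3.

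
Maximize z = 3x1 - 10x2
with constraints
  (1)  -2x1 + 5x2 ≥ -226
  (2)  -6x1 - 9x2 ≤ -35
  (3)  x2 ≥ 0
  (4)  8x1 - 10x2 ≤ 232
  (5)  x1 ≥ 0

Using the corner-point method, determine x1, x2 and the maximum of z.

x1 = 29, x2 = 0, maximum z = 87

Extreme points and z = 3x1 - 10x2:
  (35/6, 0) → z = 35/2
  (0, 35/9) → z = -350/9
  (29, 0) → z = 87
The feasible region is unbounded (it extends along (0, 1), (5, 4)), but z strictly decreases along every unbounded feasible direction, so there is no improving ray and the maximum is attained at a vertex.

The binding constraints are x2 = 0 and 8x1 - 10x2 = 232.
Solving simultaneously gives x1 = 29, x2 = 0.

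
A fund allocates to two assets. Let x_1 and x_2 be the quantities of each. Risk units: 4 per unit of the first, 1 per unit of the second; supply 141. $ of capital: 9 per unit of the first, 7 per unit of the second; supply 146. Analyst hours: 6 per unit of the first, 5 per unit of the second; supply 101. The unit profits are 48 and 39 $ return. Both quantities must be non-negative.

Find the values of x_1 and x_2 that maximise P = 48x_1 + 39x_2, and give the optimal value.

x_1 = 23/3, x_2 = 11, maximum P = 797

Extreme points and P = 48x_1 + 39x_2:
  (0, 0) → P = 0
  (0, 101/5) → P = 3939/5
  (146/9, 0) → P = 2336/3
  (23/3, 11) → P = 797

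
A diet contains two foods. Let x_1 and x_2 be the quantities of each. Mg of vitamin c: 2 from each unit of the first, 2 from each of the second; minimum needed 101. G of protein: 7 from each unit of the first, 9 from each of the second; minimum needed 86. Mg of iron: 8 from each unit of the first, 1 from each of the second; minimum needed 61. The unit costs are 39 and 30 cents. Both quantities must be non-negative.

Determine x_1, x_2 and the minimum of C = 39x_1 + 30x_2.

The feasible region is unbounded (it extends along (0, 1), (1, 0)), but C strictly increases along every unbounded feasible direction, so there is no improving ray and the minimum is attained at a vertex.

The optimum lies where 2x_1 + 2x_2 = 101 and 8x_1 + x_2 = 61.
Solving simultaneously gives x_1 = 3/2, x_2 = 49.

x_1 = 3/2, x_2 = 49, minimum C = 3057/2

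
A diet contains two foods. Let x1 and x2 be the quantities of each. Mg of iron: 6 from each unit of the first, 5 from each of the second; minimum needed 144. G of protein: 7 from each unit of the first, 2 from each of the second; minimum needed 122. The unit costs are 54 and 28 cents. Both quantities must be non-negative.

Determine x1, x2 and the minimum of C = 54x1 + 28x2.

x1 = 14, x2 = 12, minimum C = 1092

Feasible corners and C = 54x1 + 28x2:
  (0, 61) → C = 1708
  (24, 0) → C = 1296
  (14, 12) → C = 1092
The feasible region is unbounded (it extends along (0, 1), (1, 0)), but C strictly increases along every unbounded feasible direction, so there is no improving ray and the minimum is attained at a vertex.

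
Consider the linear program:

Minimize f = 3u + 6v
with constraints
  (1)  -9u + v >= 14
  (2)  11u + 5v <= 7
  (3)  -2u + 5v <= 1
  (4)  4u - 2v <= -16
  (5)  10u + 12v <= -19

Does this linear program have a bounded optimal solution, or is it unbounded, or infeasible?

unbounded

From the feasible point (-39/8, -7/4), moving in the direction (-2, -4) keeps every constraint satisfied while f decreases without bound.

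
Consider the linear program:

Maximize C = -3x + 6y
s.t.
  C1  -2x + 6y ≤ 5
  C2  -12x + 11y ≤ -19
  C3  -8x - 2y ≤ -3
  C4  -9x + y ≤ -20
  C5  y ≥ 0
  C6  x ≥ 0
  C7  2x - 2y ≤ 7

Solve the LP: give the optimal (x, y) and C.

Corner points and C = -3x + 6y:
  (169/50, 49/25) → C = 81/50
  (13/2, 3) → C = -3/2
  (67/29, 23/29) → C = -63/29
  (20/9, 0) → C = -20/3
  (7/2, 0) → C = -21/2

x = 169/50, y = 49/25, maximum C = 81/50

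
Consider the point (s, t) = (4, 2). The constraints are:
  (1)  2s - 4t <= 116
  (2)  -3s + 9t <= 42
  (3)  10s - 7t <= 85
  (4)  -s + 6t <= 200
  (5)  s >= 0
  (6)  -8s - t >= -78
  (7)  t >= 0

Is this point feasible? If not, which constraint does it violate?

feasible

(1): 0 ≤ 116 ✓
(2): 6 ≤ 42 ✓
(3): 26 ≤ 85 ✓
(4): 8 ≤ 200 ✓
(5): 4 ≥ 0 ✓
(6): -34 ≥ -78 ✓
(7): 2 ≥ 0 ✓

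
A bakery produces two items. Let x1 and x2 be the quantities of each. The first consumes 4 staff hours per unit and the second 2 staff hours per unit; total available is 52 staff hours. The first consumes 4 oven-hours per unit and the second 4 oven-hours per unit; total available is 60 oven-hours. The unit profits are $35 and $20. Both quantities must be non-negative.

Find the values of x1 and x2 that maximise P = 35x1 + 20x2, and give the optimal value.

x1 = 11, x2 = 4, maximum P = 465

Corner points and P = 35x1 + 20x2:
  (0, 0) → P = 0
  (0, 15) → P = 300
  (13, 0) → P = 455
  (11, 4) → P = 465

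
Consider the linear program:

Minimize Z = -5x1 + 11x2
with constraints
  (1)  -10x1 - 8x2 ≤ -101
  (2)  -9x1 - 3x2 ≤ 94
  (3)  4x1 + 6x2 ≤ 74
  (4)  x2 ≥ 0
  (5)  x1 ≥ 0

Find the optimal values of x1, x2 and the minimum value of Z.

x1 = 37/2, x2 = 0, minimum Z = -185/2

Feasible corners and Z = -5x1 + 11x2:
  (1/2, 12) → Z = 259/2
  (101/10, 0) → Z = -101/2
  (37/2, 0) → Z = -185/2

The optimum lies where 4x1 + 6x2 = 74 and x2 = 0.
Solving simultaneously gives x1 = 37/2, x2 = 0.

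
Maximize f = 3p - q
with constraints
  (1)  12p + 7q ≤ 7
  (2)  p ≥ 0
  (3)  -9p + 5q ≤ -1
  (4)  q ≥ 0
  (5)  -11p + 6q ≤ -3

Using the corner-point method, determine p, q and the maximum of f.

The binding constraints are 12p + 7q = 7 and q = 0.
Solving simultaneously gives p = 7/12, q = 0.

p = 7/12, q = 0, maximum f = 7/4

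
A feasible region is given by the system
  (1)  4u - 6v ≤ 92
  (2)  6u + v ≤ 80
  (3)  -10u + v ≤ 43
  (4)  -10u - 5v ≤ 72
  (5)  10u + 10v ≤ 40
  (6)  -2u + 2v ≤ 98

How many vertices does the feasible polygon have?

4

Of the 15 pairwise boundary intersections, those satisfying every inequality are:
  (7/20, -151/10)
  (58/5, -38/5)
  (-287/60, -29/6)
  (-39/11, 83/11)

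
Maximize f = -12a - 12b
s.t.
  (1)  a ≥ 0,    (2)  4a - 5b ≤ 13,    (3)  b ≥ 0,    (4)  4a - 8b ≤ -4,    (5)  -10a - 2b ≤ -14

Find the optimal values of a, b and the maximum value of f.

Feasible corners and f = -12a - 12b:
  (0, 7) → f = -84
  (31/3, 17/3) → f = -192
  (13/11, 12/11) → f = -300/11
The feasible region is unbounded (it extends along (0, 1), (5, 4)), but f strictly decreases along every unbounded feasible direction, so there is no improving ray and the maximum is attained at a vertex.

a = 13/11, b = 12/11, maximum f = -300/11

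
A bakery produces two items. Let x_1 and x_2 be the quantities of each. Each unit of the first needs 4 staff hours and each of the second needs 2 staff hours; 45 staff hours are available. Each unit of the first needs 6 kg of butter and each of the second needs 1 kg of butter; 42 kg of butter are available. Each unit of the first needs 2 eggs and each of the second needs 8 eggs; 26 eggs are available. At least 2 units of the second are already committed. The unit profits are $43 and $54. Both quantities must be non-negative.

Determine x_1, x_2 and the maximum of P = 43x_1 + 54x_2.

The optimum lies where 2x_1 + 8x_2 = 26 and x_2 = 2.
Solving simultaneously gives x_1 = 5, x_2 = 2.

x_1 = 5, x_2 = 2, maximum P = 323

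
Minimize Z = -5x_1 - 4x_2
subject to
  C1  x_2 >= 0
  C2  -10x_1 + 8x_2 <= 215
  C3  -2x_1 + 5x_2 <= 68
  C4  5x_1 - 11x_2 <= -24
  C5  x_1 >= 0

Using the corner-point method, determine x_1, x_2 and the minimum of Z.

Extreme points and Z = -5x_1 - 4x_2:
  (628/3, 292/3) → Z = -1436
  (0, 68/5) → Z = -272/5
  (0, 24/11) → Z = -96/11

x_1 = 628/3, x_2 = 292/3, minimum Z = -1436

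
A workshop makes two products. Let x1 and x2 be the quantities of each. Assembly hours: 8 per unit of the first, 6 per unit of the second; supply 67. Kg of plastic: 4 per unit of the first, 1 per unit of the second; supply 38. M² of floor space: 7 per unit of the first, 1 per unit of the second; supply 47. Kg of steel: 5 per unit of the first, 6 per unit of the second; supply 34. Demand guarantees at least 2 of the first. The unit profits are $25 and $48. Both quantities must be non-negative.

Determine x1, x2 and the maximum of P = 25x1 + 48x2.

Extreme points and P = 25x1 + 48x2:
  (47/7, 0) → P = 1175/7
  (2, 0) → P = 50
  (248/37, 3/37) → P = 6344/37
  (2, 4) → P = 242

x1 = 2, x2 = 4, maximum P = 242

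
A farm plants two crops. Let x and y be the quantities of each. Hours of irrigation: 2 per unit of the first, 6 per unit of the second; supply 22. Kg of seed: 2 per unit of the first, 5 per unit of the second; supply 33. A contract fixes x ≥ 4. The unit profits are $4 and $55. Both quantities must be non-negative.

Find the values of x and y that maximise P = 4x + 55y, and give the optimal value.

Extreme points and P = 4x + 55y:
  (11, 0) → P = 44
  (4, 0) → P = 16
  (4, 7/3) → P = 433/3

At the optimal vertex, 2x + 6y = 22 and x = 4.
Solving simultaneously gives x = 4, y = 7/3.

x = 4, y = 7/3, maximum P = 433/3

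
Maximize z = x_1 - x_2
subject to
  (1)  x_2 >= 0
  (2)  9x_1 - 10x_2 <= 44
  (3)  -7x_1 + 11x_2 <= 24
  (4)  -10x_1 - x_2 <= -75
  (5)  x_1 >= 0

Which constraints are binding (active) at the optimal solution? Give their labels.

(2) and (3)

Corner points and z = x_1 - x_2:
  (724/29, 524/29) → z = 200/29
  (794/109, 235/109) → z = 559/109
  (89/13, 85/13) → z = 4/13

The maximum is at (724/29, 524/29). Substituting into each constraint, equality holds for (2) and (3); the remaining constraints have slack.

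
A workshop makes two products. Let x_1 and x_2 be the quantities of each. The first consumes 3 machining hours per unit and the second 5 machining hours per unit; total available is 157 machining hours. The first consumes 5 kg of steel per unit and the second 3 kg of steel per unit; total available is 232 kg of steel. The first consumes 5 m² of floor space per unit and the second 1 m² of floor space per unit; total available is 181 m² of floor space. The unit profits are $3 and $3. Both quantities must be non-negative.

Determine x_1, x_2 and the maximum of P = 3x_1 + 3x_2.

x_1 = 34, x_2 = 11, maximum P = 135

At the optimal vertex, 3x_1 + 5x_2 = 157 and 5x_1 + x_2 = 181.
Solving simultaneously gives x_1 = 34, x_2 = 11.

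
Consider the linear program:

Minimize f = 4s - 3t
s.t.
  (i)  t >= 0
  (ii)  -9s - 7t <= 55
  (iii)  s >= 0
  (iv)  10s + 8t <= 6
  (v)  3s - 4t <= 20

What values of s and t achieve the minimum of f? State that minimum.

Corner points and f = 4s - 3t:
  (0, 0) → f = 0
  (3/5, 0) → f = 12/5
  (0, 3/4) → f = -9/4

At the optimal vertex, s = 0 and 10s + 8t = 6.
Solving simultaneously gives s = 0, t = 3/4.

s = 0, t = 3/4, minimum f = -9/4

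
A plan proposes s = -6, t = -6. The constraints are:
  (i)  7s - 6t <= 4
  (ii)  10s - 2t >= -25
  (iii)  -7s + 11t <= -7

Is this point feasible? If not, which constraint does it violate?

not feasible — violates (ii)

Constraint (ii): 10s - 2t = -48, which is not ≥ -25. All other constraints are satisfied.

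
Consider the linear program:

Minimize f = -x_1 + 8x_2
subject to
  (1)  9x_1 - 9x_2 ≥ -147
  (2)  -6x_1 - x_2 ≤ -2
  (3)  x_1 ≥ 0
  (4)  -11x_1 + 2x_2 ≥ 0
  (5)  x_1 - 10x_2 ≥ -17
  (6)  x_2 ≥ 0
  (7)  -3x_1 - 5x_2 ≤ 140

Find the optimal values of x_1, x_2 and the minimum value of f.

x_1 = 4/23, x_2 = 22/23, minimum f = 172/23

Vertices and f = -x_1 + 8x_2:
  (4/23, 22/23) → f = 172/23
  (3/61, 104/61) → f = 829/61
  (17/54, 187/108) → f = 731/54

The optimum lies where -6x_1 - x_2 = -2 and -11x_1 + 2x_2 = 0.
Solving simultaneously gives x_1 = 4/23, x_2 = 22/23.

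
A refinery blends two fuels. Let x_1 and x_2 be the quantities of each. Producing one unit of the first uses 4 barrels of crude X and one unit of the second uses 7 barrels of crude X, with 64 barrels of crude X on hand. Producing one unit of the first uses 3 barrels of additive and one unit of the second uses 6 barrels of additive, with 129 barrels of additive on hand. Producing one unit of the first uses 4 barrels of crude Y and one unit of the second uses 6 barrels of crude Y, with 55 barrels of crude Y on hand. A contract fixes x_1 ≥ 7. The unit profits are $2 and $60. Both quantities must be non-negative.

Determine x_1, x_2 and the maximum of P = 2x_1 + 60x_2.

The binding constraints are 4x_1 + 6x_2 = 55 and x_1 = 7.
Solving simultaneously gives x_1 = 7, x_2 = 9/2.

x_1 = 7, x_2 = 9/2, maximum P = 284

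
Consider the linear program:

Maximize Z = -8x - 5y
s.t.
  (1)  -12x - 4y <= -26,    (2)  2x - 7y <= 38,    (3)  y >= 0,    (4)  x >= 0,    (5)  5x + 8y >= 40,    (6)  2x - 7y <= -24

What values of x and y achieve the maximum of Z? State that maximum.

Vertices and Z = -8x - 5y:
  (0, 13/2) → Z = -65/2
  (12/19, 175/38) → Z = -1067/38
  (88/51, 200/51) → Z = -568/17
The feasible region is unbounded (it extends along (0, 1), (7, 2)), but Z strictly decreases along every unbounded feasible direction, so there is no improving ray and the maximum is attained at a vertex.

The binding constraints are -12x - 4y = -26 and 5x + 8y = 40.
Solving simultaneously gives x = 12/19, y = 175/38.

x = 12/19, y = 175/38, maximum Z = -1067/38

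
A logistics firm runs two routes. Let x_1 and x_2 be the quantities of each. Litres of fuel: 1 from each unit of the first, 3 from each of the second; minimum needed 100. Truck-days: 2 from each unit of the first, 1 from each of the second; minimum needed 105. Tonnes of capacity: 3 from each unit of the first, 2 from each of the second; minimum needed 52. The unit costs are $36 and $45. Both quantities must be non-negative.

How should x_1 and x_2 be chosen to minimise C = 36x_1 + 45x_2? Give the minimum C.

x_1 = 43, x_2 = 19, minimum C = 2403

Feasible corners and C = 36x_1 + 45x_2:
  (0, 105) → C = 4725
  (100, 0) → C = 3600
  (43, 19) → C = 2403
The feasible region is unbounded (it extends along (0, 1), (1, 0)), but C strictly increases along every unbounded feasible direction, so there is no improving ray and the minimum is attained at a vertex.

At the optimal vertex, x_1 + 3x_2 = 100 and 2x_1 + x_2 = 105.
Solving simultaneously gives x_1 = 43, x_2 = 19.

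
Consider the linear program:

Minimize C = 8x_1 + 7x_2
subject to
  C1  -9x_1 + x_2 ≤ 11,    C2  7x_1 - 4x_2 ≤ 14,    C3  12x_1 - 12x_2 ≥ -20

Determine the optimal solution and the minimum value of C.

x_1 = -2, x_2 = -7, minimum C = -65

Vertices and C = 8x_1 + 7x_2:
  (-2, -7) → C = -65
  (-7/6, 1/2) → C = -35/6
  (62/9, 77/9) → C = 115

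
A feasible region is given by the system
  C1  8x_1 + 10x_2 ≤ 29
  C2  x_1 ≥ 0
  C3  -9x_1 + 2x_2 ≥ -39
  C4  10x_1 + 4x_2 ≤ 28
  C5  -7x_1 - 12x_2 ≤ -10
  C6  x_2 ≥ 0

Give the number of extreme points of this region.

5

The feasible vertices (each the meet of two boundaries and inside every other half-plane) are:
  (0, 29/10)
  (41/17, 33/34)
  (0, 5/6)
  (14/5, 0)
  (10/7, 0)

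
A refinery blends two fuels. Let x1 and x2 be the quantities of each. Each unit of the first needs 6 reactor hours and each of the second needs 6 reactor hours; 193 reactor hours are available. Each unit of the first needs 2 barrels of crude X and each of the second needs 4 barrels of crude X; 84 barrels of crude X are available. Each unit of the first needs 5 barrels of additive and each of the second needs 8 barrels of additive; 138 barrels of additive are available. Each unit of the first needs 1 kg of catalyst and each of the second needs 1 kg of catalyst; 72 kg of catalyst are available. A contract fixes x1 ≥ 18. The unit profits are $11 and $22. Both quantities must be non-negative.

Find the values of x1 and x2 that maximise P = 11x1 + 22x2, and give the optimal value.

Corner points and P = 11x1 + 22x2:
  (138/5, 0) → P = 1518/5
  (18, 0) → P = 198
  (18, 6) → P = 330

The optimum lies where 5x1 + 8x2 = 138 and x1 = 18.
Solving simultaneously gives x1 = 18, x2 = 6.

x1 = 18, x2 = 6, maximum P = 330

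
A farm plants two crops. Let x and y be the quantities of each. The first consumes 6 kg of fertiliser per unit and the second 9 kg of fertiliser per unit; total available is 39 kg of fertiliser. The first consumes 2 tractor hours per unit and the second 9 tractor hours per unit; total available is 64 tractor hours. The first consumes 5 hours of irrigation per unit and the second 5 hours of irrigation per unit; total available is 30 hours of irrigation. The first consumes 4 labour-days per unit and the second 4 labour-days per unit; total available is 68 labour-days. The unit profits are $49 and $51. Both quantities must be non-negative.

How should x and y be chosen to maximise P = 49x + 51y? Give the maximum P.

x = 5, y = 1, maximum P = 296

Extreme points and P = 49x + 51y:
  (0, 0) → P = 0
  (0, 13/3) → P = 221
  (6, 0) → P = 294
  (5, 1) → P = 296

The optimum lies where 6x + 9y = 39 and 5x + 5y = 30.
Solving simultaneously gives x = 5, y = 1.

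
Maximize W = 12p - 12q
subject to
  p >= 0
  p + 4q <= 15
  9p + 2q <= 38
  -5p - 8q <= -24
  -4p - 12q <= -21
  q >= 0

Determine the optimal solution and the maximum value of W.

Extreme points and W = 12p - 12q:
  (0, 15/4) → W = -45
  (0, 3) → W = -36
  (61/17, 97/34) → W = 150/17
  (128/31, 13/31) → W = 1380/31

At the optimal vertex, 9p + 2q = 38 and -5p - 8q = -24.
Solving simultaneously gives p = 128/31, q = 13/31.

p = 128/31, q = 13/31, maximum W = 1380/31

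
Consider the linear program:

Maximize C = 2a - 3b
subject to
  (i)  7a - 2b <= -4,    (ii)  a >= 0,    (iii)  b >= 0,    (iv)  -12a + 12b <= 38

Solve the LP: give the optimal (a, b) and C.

a = 0, b = 2, maximum C = -6

Extreme points and C = 2a - 3b:
  (0, 2) → C = -6
  (7/15, 109/30) → C = -299/30
  (0, 19/6) → C = -19/2

The optimum lies where 7a - 2b = -4 and a = 0.
Solving simultaneously gives a = 0, b = 2.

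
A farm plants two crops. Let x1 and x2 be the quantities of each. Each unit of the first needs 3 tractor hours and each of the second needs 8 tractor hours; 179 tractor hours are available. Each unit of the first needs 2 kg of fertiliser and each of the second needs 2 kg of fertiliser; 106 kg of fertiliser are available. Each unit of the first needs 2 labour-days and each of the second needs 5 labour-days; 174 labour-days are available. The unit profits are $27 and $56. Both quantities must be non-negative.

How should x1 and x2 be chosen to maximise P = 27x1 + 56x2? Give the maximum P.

x1 = 49, x2 = 4, maximum P = 1547

Vertices and P = 27x1 + 56x2:
  (0, 0) → P = 0
  (0, 179/8) → P = 1253
  (53, 0) → P = 1431
  (49, 4) → P = 1547

The optimum lies where 3x1 + 8x2 = 179 and 2x1 + 2x2 = 106.
Solving simultaneously gives x1 = 49, x2 = 4.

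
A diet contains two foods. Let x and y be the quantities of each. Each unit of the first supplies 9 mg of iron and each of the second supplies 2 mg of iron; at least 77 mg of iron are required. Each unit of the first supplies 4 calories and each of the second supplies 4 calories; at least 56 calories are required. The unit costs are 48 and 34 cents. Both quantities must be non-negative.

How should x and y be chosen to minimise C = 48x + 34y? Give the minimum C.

x = 7, y = 7, minimum C = 574

Vertices and C = 48x + 34y:
  (0, 77/2) → C = 1309
  (14, 0) → C = 672
  (7, 7) → C = 574
The feasible region is unbounded (it extends along (0, 1), (1, 0)), but C strictly increases along every unbounded feasible direction, so there is no improving ray and the minimum is attained at a vertex.

The binding constraints are 9x + 2y = 77 and 4x + 4y = 56.
Solving simultaneously gives x = 7, y = 7.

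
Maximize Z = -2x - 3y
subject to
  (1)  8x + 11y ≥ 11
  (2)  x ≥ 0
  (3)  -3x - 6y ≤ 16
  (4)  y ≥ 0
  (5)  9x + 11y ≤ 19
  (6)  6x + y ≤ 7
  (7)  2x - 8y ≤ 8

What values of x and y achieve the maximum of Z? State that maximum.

Corner points and Z = -2x - 3y:
  (0, 1) → Z = -3
  (33/29, 5/29) → Z = -81/29
  (0, 19/11) → Z = -57/11
  (58/57, 17/19) → Z = -269/57

The optimum lies where 8x + 11y = 11 and 6x + y = 7.
Solving simultaneously gives x = 33/29, y = 5/29.

x = 33/29, y = 5/29, maximum Z = -81/29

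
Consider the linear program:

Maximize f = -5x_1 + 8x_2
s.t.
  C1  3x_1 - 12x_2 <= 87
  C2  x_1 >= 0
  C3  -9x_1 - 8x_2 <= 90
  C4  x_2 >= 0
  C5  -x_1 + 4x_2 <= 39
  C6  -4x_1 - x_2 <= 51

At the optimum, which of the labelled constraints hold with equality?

C2 and C5

Corner points and f = -5x_1 + 8x_2:
  (29, 0) → f = -145
  (0, 0) → f = 0
  (0, 39/4) → f = 78
The feasible region is unbounded (it extends along (4, 1)), but f strictly decreases along every unbounded feasible direction, so there is no improving ray and the maximum is attained at a vertex.

The maximum is at (0, 39/4). Substituting into each constraint, equality holds for C2 and C5; the remaining constraints have slack.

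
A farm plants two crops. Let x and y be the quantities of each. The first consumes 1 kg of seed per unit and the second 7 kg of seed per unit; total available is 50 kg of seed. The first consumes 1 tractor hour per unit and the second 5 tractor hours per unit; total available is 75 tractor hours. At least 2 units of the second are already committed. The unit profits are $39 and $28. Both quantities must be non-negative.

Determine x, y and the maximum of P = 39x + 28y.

x = 36, y = 2, maximum P = 1460

Feasible corners and P = 39x + 28y:
  (0, 50/7) → P = 200
  (0, 2) → P = 56
  (36, 2) → P = 1460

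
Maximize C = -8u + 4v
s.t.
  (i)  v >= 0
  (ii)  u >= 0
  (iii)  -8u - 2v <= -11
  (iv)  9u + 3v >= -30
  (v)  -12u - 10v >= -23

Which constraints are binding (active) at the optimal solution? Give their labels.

Extreme points and C = -8u + 4v:
  (11/8, 0) → C = -11
  (23/12, 0) → C = -46/3
  (8/7, 13/14) → C = -38/7

The maximum is at (8/7, 13/14). Substituting into each constraint, equality holds for (iii) and (v); the remaining constraints have slack.

(iii) and (v)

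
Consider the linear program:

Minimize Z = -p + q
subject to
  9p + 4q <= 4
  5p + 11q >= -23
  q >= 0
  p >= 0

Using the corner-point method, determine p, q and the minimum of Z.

p = 4/9, q = 0, minimum Z = -4/9

Extreme points and Z = -p + q:
  (4/9, 0) → Z = -4/9
  (0, 1) → Z = 1
  (0, 0) → Z = 0

The binding constraints are 9p + 4q = 4 and q = 0.
Solving simultaneously gives p = 4/9, q = 0.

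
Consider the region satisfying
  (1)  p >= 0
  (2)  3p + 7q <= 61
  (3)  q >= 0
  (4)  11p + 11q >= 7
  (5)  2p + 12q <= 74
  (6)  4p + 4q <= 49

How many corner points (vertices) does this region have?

5

Intersecting each pair of boundary lines and keeping only the points that satisfy every inequality leaves:
  (0, 7/11)
  (0, 37/6)
  (7/11, 0)
  (49/4, 0)
  (73/10, 99/20)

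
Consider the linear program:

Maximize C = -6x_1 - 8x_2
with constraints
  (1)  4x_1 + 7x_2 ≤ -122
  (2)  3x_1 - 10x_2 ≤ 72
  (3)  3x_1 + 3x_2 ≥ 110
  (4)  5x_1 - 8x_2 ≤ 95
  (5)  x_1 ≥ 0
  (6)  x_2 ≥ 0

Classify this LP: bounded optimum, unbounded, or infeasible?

infeasible

The boundaries 3x_1 + 3x_2 = 110 and 5x_1 - 8x_2 = 95 meet at (1165/39, 265/39), but that point violates 4x_1 + 7x_2 ≤ -122. Every candidate vertex is excluded by some other constraint, so the feasible region is empty.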